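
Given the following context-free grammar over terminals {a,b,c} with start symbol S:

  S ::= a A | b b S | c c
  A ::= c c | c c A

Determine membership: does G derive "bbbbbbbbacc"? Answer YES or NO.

Convert to CNF:
  S -> T0 T0 | T1 A | T2 X4
  A -> T0 T0 | T0 X3
  T0 -> c
  T1 -> a
  T2 -> b
  X3 -> T0 A
  X4 -> T2 S

Fill CYK table bottom-up:
  cell(0,0) b: {T2}  orig:{}
  cell(1,1) b: {T2}  orig:{}
  cell(2,2) b: {T2}  orig:{}
  cell(3,3) b: {T2}  orig:{}
  cell(4,4) b: {T2}  orig:{}
  cell(5,5) b: {T2}  orig:{}
  cell(6,6) b: {T2}  orig:{}
  cell(7,7) b: {T2}  orig:{}
  cell(8,8) a: {T1}  orig:{}
  cell(9,9) c: {T0}  orig:{}
  cell(10,10) c: {T0}  orig:{}
  cell(0,1) bb: ∅
  cell(1,2) bb: ∅
  cell(2,3) bb: ∅
  cell(3,4) bb: ∅
  cell(4,5) bb: ∅
  cell(5,6) bb: ∅
  cell(6,7) bb: ∅
  cell(7,8) ba: ∅
  cell(8,9) ac: ∅
  cell(9,10) cc: {A,S}
  cell(0,2) bbb: ∅
  cell(1,3) bbb: ∅
  cell(2,4) bbb: ∅
  cell(3,5) bbb: ∅
  cell(4,6) bbb: ∅
  cell(5,7) bbb: ∅
  cell(6,8) bba: ∅
  cell(7,9) bac: ∅
  cell(8,10) acc: {S}
  cell(0,3) bbbb: ∅
  cell(1,4) bbbb: ∅
  cell(2,5) bbbb: ∅
  cell(3,6) bbbb: ∅
  cell(4,7) bbbb: ∅
  cell(5,8) bbba: ∅
  cell(6,9) bbac: ∅
  cell(7,10) bacc: {X4}  orig:{}
  cell(0,4) bbbbb: ∅
  cell(1,5) bbbbb: ∅
  cell(2,6) bbbbb: ∅
  cell(3,7) bbbbb: ∅
  cell(4,8) bbbba: ∅
  cell(5,9) bbbac: ∅
  cell(6,10) bbacc: {S}
  cell(0,5) bbbbbb: ∅
  cell(1,6) bbbbbb: ∅
  cell(2,7) bbbbbb: ∅
  cell(3,8) bbbbba: ∅
  cell(4,9) bbbbac: ∅
  cell(5,10) bbbacc: {X4}  orig:{}
  cell(0,6) bbbbbbb: ∅
  cell(1,7) bbbbbbb: ∅
  cell(2,8) bbbbbba: ∅
  cell(3,9) bbbbbac: ∅
  cell(4,10) bbbbacc: {S}
  cell(0,7) bbbbbbbb: ∅
  cell(1,8) bbbbbbba: ∅
  cell(2,9) bbbbbbac: ∅
  cell(3,10) bbbbbacc: {X4}  orig:{}
  cell(0,8) bbbbbbbba: ∅
  cell(1,9) bbbbbbbac: ∅
  cell(2,10) bbbbbbacc: {S}
  cell(0,9) bbbbbbbbac: ∅
  cell(1,10) bbbbbbbacc: {X4}  orig:{}
  cell(0,10) bbbbbbbbacc: {S}

S ∈ T[0,10] ⇒ YES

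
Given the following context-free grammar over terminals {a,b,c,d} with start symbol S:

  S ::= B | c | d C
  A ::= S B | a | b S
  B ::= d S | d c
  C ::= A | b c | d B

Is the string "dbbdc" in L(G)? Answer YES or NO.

CNF form of G:
  S -> T1 C | T1 S | T1 T2 | c
  A -> S B | T0 S | a
  B -> T1 S | T1 T2
  C -> S B | T0 S | T0 T2 | T1 B | a
  T0 -> b
  T1 -> d
  T2 -> c

CYK fill:
  cell(0,0) d: {T1}  orig:{}
  cell(1,1) b: {T0}  orig:{}
  cell(2,2) b: {T0}  orig:{}
  cell(3,3) d: {T1}  orig:{}
  cell(4,4) c: {S,T2}  orig:{S}
  cell(0,1) db: ∅
  cell(1,2) bb: ∅
  cell(2,3) bd: ∅
  cell(3,4) dc: {B,S}
  cell(0,2) dbb: ∅
  cell(1,3) bbd: ∅
  cell(2,4) bdc: {A,C}
  cell(0,3) dbbd: ∅
  cell(1,4) bbdc: ∅
  cell(0,4) dbbdc: ∅

S ∉ T[0,4] ⇒ NO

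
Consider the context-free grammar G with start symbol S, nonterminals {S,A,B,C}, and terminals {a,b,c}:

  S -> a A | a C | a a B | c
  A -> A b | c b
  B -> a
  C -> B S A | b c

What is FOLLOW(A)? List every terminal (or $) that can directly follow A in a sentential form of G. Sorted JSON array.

FIRST sets, iterate to fixpoint:
pass 1:
  A via A→c b: +{c}
  B via B→a: +{a}
  C via C→B S A: +{a}
  C via C→b c: +{b}
  S via S→a A: +{a}
  S via S→c: +{c}
  S: {a,c}  A: {c}  B: {a}  C: {a,b}
pass 2: (stable)
  S: {a,c}  A: {c}  B: {a}  C: {a,b}

Compute FOLLOW by fixpoint:
seed FOLLOW(S) with $
pass 1:
  A→A b: FOLLOW(A) ⊇ FIRST(b) = {b}; new: +{b}
  C→B S A: FOLLOW(B) ⊇ FIRST(S) = {a,c}; new: +{a,c}
  C→B S A: FOLLOW(S) ⊇ FIRST(A) = {c}; new: +{c}
  S→a A: FOLLOW(A) ⊇ FOLLOW(S) ⊇ {$,c}; new: +{$,c}
  S→a C: FOLLOW(C) ⊇ FOLLOW(S) ⊇ {$,c}; new: +{$,c}
  S→a a B: FOLLOW(B) ⊇ FOLLOW(S) ⊇ {$,c}; new: +{$}
  FOLLOW(S)={$,c}  FOLLOW(A)={$,b,c}  FOLLOW(B)={$,a,c}  FOLLOW(C)={$,c}
pass 2: done
  FOLLOW(S)={$,c}  FOLLOW(A)={$,b,c}  FOLLOW(B)={$,a,c}  FOLLOW(C)={$,c}

FOLLOW(A) = ["$", "b", "c"]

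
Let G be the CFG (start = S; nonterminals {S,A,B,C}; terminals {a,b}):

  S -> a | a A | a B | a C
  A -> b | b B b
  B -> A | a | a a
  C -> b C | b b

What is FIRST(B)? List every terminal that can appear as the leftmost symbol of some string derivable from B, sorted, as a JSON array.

FIRST iteration:
pass 1:
  A via A→b: +{b}
  B via B→A: +{b}
  B via B→a: +{a}
  C via C→b C: +{b}
  S via S→a: +{a}
  FIRST[S]={a}  FIRST[A]={b}  FIRST[B]={a,b}  FIRST[C]={b}
pass 2: (no change)
  FIRST[S]={a}  FIRST[A]={b}  FIRST[B]={a,b}  FIRST[C]={b}

FIRST(B) = ["a", "b"]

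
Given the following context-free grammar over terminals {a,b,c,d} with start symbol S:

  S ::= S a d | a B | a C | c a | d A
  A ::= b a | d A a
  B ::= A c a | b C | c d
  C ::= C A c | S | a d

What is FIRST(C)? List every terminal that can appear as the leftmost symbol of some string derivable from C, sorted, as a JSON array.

FIRST sets, iterate to fixpoint:
round 1:
  A via A→b a: +{b}
  A via A→d A a: +{d}
  B via B→A c a: +{b,d}
  B via B→c d: +{c}
  C via C→a d: +{a}
  S via S→a B: +{a}
  S via S→c a: +{c}
  S via S→d A: +{d}
  FIRST[S]={a,c,d}  FIRST[A]={b,d}  FIRST[B]={b,c,d}  FIRST[C]={a}
round 2:
  C via C→S: +{c,d}
  FIRST[S]={a,c,d}  FIRST[A]={b,d}  FIRST[B]={b,c,d}  FIRST[C]={a,c,d}
round 3: (stable)
  FIRST[S]={a,c,d}  FIRST[A]={b,d}  FIRST[B]={b,c,d}  FIRST[C]={a,c,d}

FIRST(C) = ["a", "c", "d"]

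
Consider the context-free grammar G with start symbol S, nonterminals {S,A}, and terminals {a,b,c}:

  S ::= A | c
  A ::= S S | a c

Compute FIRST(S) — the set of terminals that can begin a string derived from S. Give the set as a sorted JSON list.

FIRST iteration:
round 1:
  A via A→a c: +{a}
  S via S→A: +{a}
  S via S→c: +{c}
  FIRST[S]={a,c}  FIRST[A]={a}
round 2:
  A via A→S S: +{c}
  FIRST[S]={a,c}  FIRST[A]={a,c}
round 3: (no change)
  FIRST[S]={a,c}  FIRST[A]={a,c}

FIRST(S) = ["a", "c"]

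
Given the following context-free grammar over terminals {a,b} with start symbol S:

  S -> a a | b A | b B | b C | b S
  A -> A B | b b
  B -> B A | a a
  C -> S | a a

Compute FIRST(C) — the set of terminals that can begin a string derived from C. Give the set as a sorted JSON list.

FIRST iteration:
iter 1:
  A via A→b b: +{b}
  B via B→a a: +{a}
  C via C→a a: +{a}
  S via S→a a: +{a}
  S via S→b A: +{b}
  FIRST(S)={a,b}  FIRST(A)={b}  FIRST(B)={a}  FIRST(C)={a}
iter 2:
  C via C→S: +{b}
  FIRST(S)={a,b}  FIRST(A)={b}  FIRST(B)={a}  FIRST(C)={a,b}
iter 3: (stable)
  FIRST(S)={a,b}  FIRST(A)={b}  FIRST(B)={a}  FIRST(C)={a,b}

FIRST(C) = ["a", "b"]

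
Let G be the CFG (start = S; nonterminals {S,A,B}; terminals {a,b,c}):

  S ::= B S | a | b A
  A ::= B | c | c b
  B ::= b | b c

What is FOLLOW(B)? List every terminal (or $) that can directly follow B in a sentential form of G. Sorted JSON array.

FIRST iteration:
pass 1:
  A via A→c: +{c}
  B via B→b: +{b}
  S via S→B S: +{b}
  S via S→a: +{a}
  FIRST[S]={a,b}  FIRST[A]={c}  FIRST[B]={b}
pass 2:
  A via A→B: +{b}
  FIRST[S]={a,b}  FIRST[A]={b,c}  FIRST[B]={b}
pass 3: (no change)
  FIRST[S]={a,b}  FIRST[A]={b,c}  FIRST[B]={b}

Compute FOLLOW by fixpoint:
initialize: $ ∈ FOLLOW(S)
round 1:
  S→B S: FOLLOW(B) ⊇ FIRST(S) = {a,b}; new: +{a,b}
  S→b A: FOLLOW(A) ⊇ FOLLOW(S) ⊇ {$}; new: +{$}
  S: {$}  A: {$}  B: {a,b}
round 2:
  A→B: FOLLOW(B) ⊇ FOLLOW(A) ⊇ {$}; new: +{$}
  S: {$}  A: {$}  B: {$,a,b}
round 3: (stable)
  S: {$}  A: {$}  B: {$,a,b}

FOLLOW(B) = ["$", "a", "b"]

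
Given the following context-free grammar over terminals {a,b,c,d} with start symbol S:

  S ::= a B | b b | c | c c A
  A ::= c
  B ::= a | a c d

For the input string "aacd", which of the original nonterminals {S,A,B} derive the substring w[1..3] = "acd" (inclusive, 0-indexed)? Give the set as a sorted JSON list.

CNF form of G:
  S -> T0 B | T1 X5 | T3 T3 | c
  A -> c
  B -> T0 X4 | a
  T0 -> a
  T1 -> c
  T2 -> d
  T3 -> b
  X4 -> T1 T2
  X5 -> T1 A

CYK table (by increasing span) — only the sub-triangle for w[1..3]:
  T[1,1] 'a' = {B,T0}  orig:{B}
  T[2,2] 'c' = {A,S,T1}  orig:{A,S}
  T[3,3] 'd' = {T2}  orig:{}
  T[1,2] 'ac' = ∅
  T[2,3] 'cd' = {X4}  orig:{}
  T[1,3] 'acd' = {B}

Original NTs in T[1,3] deriving "acd": ["B"]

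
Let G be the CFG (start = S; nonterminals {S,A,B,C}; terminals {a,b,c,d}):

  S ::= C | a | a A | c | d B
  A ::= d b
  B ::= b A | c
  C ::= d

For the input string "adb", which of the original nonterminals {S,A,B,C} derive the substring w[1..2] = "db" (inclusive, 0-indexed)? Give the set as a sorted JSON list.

CNF form of G:
  S -> T0 B | T2 A | a | c | d
  A -> T0 T1
  B -> T1 A | c
  C -> d
  T0 -> d
  T1 -> b
  T2 -> a

CYK table (by increasing span) — only the sub-triangle for w[1..2]:
  cell(1,1) d: {C,S,T0}  orig:{C,S}
  cell(2,2) b: {T1}  orig:{}
  cell(1,2) db: {A}

Original NTs in T[1,2] deriving "db": ["A"]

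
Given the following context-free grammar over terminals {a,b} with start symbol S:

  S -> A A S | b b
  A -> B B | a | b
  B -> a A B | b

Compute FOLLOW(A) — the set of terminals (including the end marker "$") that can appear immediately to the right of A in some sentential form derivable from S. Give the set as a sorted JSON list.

FIRST iteration:
round 1:
  A via A→a: +{a}
  A via A→b: +{b}
  B via B→a A B: +{a}
  B via B→b: +{b}
  S via S→A A S: +{a,b}
  S: {a,b}  A: {a,b}  B: {a,b}
round 2: done
  S: {a,b}  A: {a,b}  B: {a,b}

Compute FOLLOW by fixpoint:
FOLLOW(S) := {$}
pass 1:
  A→B B: FOLLOW(B) ⊇ FIRST(B) = {a,b}; new: +{a,b}
  B→a A B: FOLLOW(A) ⊇ FIRST(B) = {a,b}; new: +{a,b}
  FOLLOW[S]={$}  FOLLOW[A]={a,b}  FOLLOW[B]={a,b}
pass 2: (no change)
  FOLLOW[S]={$}  FOLLOW[A]={a,b}  FOLLOW[B]={a,b}

FOLLOW(A) = ["a", "b"]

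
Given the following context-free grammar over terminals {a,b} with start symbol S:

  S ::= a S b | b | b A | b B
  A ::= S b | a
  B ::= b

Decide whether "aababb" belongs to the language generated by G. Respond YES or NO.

CNF form of G:
  S -> T0 A | T0 B | T1 X2 | b
  A -> S T0 | a
  B -> b
  T0 -> b
  T1 -> a
  X2 -> S T0

Fill CYK table bottom-up:
  cell(0,0) a: {A,T1}  orig:{A}
  cell(1,1) a: {A,T1}  orig:{A}
  cell(2,2) b: {B,S,T0}  orig:{B,S}
  cell(3,3) a: {A,T1}  orig:{A}
  cell(4,4) b: {B,S,T0}  orig:{B,S}
  cell(5,5) b: {B,S,T0}  orig:{B,S}
  cell(0,1) aa: ∅
  cell(1,2) ab: ∅
  cell(2,3) ba: {S}
  cell(3,4) ab: ∅
  cell(4,5) bb: {A,S,X2}  orig:{A,S}
  cell(0,2) aab: ∅
  cell(1,3) aba: ∅
  cell(2,4) bab: {A,X2}  orig:{A}
  cell(3,5) abb: {S}
  cell(0,3) aaba: ∅
  cell(1,4) abab: {S}
  cell(2,5) babb: ∅
  cell(0,4) aabab: ∅
  cell(1,5) ababb: {A,X2}  orig:{A}
  cell(0,5) aababb: {S}

S ∈ T[0,5] ⇒ YES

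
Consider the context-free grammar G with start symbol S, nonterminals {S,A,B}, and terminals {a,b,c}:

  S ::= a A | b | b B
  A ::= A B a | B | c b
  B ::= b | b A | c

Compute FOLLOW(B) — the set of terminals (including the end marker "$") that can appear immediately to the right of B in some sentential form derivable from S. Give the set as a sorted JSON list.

FIRST sets, iterate to fixpoint:
iter 1:
  A via A→c b: +{c}
  B via B→b: +{b}
  B via B→c: +{c}
  S via S→a A: +{a}
  S via S→b: +{b}
  S: {a,b}  A: {c}  B: {b,c}
iter 2:
  A via A→B: +{b}
  S: {a,b}  A: {b,c}  B: {b,c}
iter 3: (stable)
  S: {a,b}  A: {b,c}  B: {b,c}

Compute FOLLOW by fixpoint:
initialize: $ ∈ FOLLOW(S)
iter 1:
  A→A B a: FOLLOW(A) ⊇ FIRST(B) = {b,c}; new: +{b,c}
  A→A B a: FOLLOW(B) ⊇ FIRST(a) = {a}; new: +{a}
  A→B: FOLLOW(B) ⊇ FOLLOW(A) ⊇ {b,c}; new: +{b,c}
  B→b A: FOLLOW(A) ⊇ FOLLOW(B) ⊇ {a,b,c}; new: +{a}
  S→a A: FOLLOW(A) ⊇ FOLLOW(S) ⊇ {$}; new: +{$}
  S→b B: FOLLOW(B) ⊇ FOLLOW(S) ⊇ {$}; new: +{$}
  S: {$}  A: {$,a,b,c}  B: {$,a,b,c}
iter 2: (no change)
  S: {$}  A: {$,a,b,c}  B: {$,a,b,c}

FOLLOW(B) = ["$", "a", "b", "c"]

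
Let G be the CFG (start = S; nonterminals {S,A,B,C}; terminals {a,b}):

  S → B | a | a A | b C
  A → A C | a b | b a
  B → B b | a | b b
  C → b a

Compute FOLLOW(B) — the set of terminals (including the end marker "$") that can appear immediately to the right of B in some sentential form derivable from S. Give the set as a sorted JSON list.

FIRST sets, iterate to fixpoint:
pass 1:
  A via A→a b: +{a}
  A via A→b a: +{b}
  B via B→a: +{a}
  B via B→b b: +{b}
  C via C→b a: +{b}
  S via S→B: +{a,b}
  S: {a,b}  A: {a,b}  B: {a,b}  C: {b}
pass 2: (no change)
  S: {a,b}  A: {a,b}  B: {a,b}  C: {b}

Compute FOLLOW by fixpoint:
initialize: $ ∈ FOLLOW(S)
pass 1:
  A→A C: FOLLOW(A) ⊇ FIRST(C) = {b}; new: +{b}
  A→A C: FOLLOW(C) ⊇ FOLLOW(A) ⊇ {b}; new: +{b}
  B→B b: FOLLOW(B) ⊇ FIRST(b) = {b}; new: +{b}
  S→B: FOLLOW(B) ⊇ FOLLOW(S) ⊇ {$}; new: +{$}
  S→a A: FOLLOW(A) ⊇ FOLLOW(S) ⊇ {$}; new: +{$}
  S→b C: FOLLOW(C) ⊇ FOLLOW(S) ⊇ {$}; new: +{$}
  FOLLOW(S)={$}  FOLLOW(A)={$,b}  FOLLOW(B)={$,b}  FOLLOW(C)={$,b}
pass 2: — fixpoint
  FOLLOW(S)={$}  FOLLOW(A)={$,b}  FOLLOW(B)={$,b}  FOLLOW(C)={$,b}

FOLLOW(B) = ["$", "b"]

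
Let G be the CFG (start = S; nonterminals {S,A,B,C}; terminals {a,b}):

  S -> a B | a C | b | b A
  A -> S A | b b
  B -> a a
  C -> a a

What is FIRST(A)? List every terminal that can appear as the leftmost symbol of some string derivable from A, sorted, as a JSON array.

FIRST iteration:
[1]
  A via A→b b: +{b}
  B via B→a a: +{a}
  C via C→a a: +{a}
  S via S→a B: +{a}
  S via S→b: +{b}
  S: {a,b}  A: {b}  B: {a}  C: {a}
[2]
  A via A→S A: +{a}
  S: {a,b}  A: {a,b}  B: {a}  C: {a}
[3] — fixpoint
  S: {a,b}  A: {a,b}  B: {a}  C: {a}

FIRST(A) = ["a", "b"]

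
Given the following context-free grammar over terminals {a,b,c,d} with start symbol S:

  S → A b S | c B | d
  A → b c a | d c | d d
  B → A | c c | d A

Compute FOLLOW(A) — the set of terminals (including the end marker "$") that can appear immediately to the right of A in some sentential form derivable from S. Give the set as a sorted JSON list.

Compute FIRST by fixpoint:
iter 1:
  A via A→b c a: +{b}
  A via A→d c: +{d}
  B via B→A: +{b,d}
  B via B→c c: +{c}
  S via S→A b S: +{b,d}
  S via S→c B: +{c}
  FIRST(S)={b,c,d}  FIRST(A)={b,d}  FIRST(B)={b,c,d}
iter 2: done
  FIRST(S)={b,c,d}  FIRST(A)={b,d}  FIRST(B)={b,c,d}

FOLLOW iteration:
initialize: $ ∈ FOLLOW(S)
round 1:
  S→A b S: FOLLOW(A) ⊇ FIRST(b) = {b}; new: +{b}
  S→c B: FOLLOW(B) ⊇ FOLLOW(S) ⊇ {$}; new: +{$}
  FOLLOW(S)={$}  FOLLOW(A)={b}  FOLLOW(B)={$}
round 2:
  B→A: FOLLOW(A) ⊇ FOLLOW(B) ⊇ {$}; new: +{$}
  FOLLOW(S)={$}  FOLLOW(A)={$,b}  FOLLOW(B)={$}
round 3: (stable)
  FOLLOW(S)={$}  FOLLOW(A)={$,b}  FOLLOW(B)={$}

FOLLOW(A) = ["$", "b"]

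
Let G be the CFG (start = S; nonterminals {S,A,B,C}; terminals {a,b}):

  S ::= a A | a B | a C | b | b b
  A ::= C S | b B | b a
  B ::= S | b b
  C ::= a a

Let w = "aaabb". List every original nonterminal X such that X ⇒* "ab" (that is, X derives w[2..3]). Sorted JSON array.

CNF form of G:
  S -> T0 T0 | T1 A | T1 B | T1 C | b
  A -> C S | T0 B | T0 T1
  B -> T0 T0 | T1 A | T1 B | T1 C | b
  C -> T1 T1
  T0 -> b
  T1 -> a

Fill CYK table bottom-up — only the sub-triangle for w[2..3]:
  cell(2,2) a: {T1}  orig:{}
  cell(3,3) b: {B,S,T0}  orig:{B,S}
  cell(2,3) ab: {B,S}

Original NTs in T[2,3] deriving "ab": ["B", "S"]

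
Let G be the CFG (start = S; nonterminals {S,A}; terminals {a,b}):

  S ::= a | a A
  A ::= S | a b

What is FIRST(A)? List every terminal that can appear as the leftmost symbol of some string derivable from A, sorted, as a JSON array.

Compute FIRST by fixpoint:
[1]
  A via A→a b: +{a}
  S via S→a: +{a}
  FIRST(S)={a}  FIRST(A)={a}
[2] done
  FIRST(S)={a}  FIRST(A)={a}

FIRST(A) = ["a"]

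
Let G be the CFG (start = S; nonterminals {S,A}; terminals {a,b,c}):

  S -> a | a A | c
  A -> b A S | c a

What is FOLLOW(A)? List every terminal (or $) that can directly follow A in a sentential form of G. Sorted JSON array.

Compute FIRST by fixpoint:
[1]
  A via A→b A S: +{b}
  A via A→c a: +{c}
  S via S→a: +{a}
  S via S→c: +{c}
  FIRST[S]={a,c}  FIRST[A]={b,c}
[2] (stable)
  FIRST[S]={a,c}  FIRST[A]={b,c}

FOLLOW sets:
initialize: $ ∈ FOLLOW(S)
iter 1:
  A→b A S: FOLLOW(A) ⊇ FIRST(S) = {a,c}; new: +{a,c}
  A→b A S: FOLLOW(S) ⊇ FOLLOW(A) ⊇ {a,c}; new: +{a,c}
  S→a A: FOLLOW(A) ⊇ FOLLOW(S) ⊇ {$,a,c}; new: +{$}
  S: {$,a,c}  A: {$,a,c}
iter 2: (no change)
  S: {$,a,c}  A: {$,a,c}

FOLLOW(A) = ["$", "a", "c"]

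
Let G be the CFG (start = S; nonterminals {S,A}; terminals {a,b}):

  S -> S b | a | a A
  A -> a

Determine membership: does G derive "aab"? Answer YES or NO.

CNF form of G:
  S -> S T0 | T1 A | a
  A -> a
  T0 -> b
  T1 -> a

CYK fill:
  cell(0,0) a: {A,S,T1}  orig:{A,S}
  cell(1,1) a: {A,S,T1}  orig:{A,S}
  cell(2,2) b: {T0}  orig:{}
  cell(0,1) aa: {S}
  cell(1,2) ab: {S}
  cell(0,2) aab: {S}

S ∈ T[0,2] ⇒ YES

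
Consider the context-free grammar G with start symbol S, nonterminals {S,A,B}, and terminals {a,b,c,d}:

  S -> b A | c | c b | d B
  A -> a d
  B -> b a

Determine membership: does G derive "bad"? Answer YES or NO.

CNF form of G:
  S -> T1 B | T2 A | T3 T2 | c
  A -> T0 T1
  B -> T2 T0
  T0 -> a
  T1 -> d
  T2 -> b
  T3 -> c

Fill CYK table bottom-up:
  cell(0,0) b: {T2}  orig:{}
  cell(1,1) a: {T0}  orig:{}
  cell(2,2) d: {T1}  orig:{}
  cell(0,1) ba: {B}
  cell(1,2) ad: {A}
  cell(0,2) bad: {S}

S ∈ T[0,2] ⇒ YES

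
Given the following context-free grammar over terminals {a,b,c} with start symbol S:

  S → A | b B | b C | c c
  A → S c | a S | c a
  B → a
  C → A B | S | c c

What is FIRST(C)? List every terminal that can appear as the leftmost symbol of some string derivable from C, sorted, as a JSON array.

FIRST iteration:
[1]
  A via A→a S: +{a}
  A via A→c a: +{c}
  B via B→a: +{a}
  C via C→A B: +{a,c}
  S via S→A: +{a,c}
  S via S→b B: +{b}
  FIRST(S)={a,b,c}  FIRST(A)={a,c}  FIRST(B)={a}  FIRST(C)={a,c}
[2]
  A via A→S c: +{b}
  C via C→A B: +{b}
  FIRST(S)={a,b,c}  FIRST(A)={a,b,c}  FIRST(B)={a}  FIRST(C)={a,b,c}
[3] (no change)
  FIRST(S)={a,b,c}  FIRST(A)={a,b,c}  FIRST(B)={a}  FIRST(C)={a,b,c}

FIRST(C) = ["a", "b", "c"]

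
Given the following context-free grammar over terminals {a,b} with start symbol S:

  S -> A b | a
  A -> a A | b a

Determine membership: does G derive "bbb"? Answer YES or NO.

Convert to CNF:
  S -> A T1 | a
  A -> T0 A | T1 T0
  T0 -> a
  T1 -> b

CYK table (by increasing span):
  T[0,0] 'b' = {T1}  orig:{}
  T[1,1] 'b' = {T1}  orig:{}
  T[2,2] 'b' = {T1}  orig:{}
  T[0,1] 'bb' = ∅
  T[1,2] 'bb' = ∅
  T[0,2] 'bbb' = ∅

S ∉ T[0,2] ⇒ NO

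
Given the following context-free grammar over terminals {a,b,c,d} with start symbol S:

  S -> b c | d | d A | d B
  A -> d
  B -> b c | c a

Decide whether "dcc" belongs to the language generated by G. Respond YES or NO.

Convert to CNF:
  S -> T0 T1 | T3 A | T3 B | d
  A -> d
  B -> T0 T1 | T1 T2
  T0 -> b
  T1 -> c
  T2 -> a
  T3 -> d

CYK table (by increasing span):
  cell(0,0) d: {A,S,T3}  orig:{A,S}
  cell(1,1) c: {T1}  orig:{}
  cell(2,2) c: {T1}  orig:{}
  cell(0,1) dc: ∅
  cell(1,2) cc: ∅
  cell(0,2) dcc: ∅

S ∉ T[0,2] ⇒ NO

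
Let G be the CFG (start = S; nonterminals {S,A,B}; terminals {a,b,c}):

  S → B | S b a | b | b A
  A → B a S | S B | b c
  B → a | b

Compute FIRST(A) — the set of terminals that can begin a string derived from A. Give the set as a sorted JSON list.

FIRST iteration:
round 1:
  A via A→b c: +{b}
  B via B→a: +{a}
  B via B→b: +{b}
  S via S→B: +{a,b}
  FIRST(S)={a,b}  FIRST(A)={b}  FIRST(B)={a,b}
round 2:
  A via A→B a S: +{a}
  FIRST(S)={a,b}  FIRST(A)={a,b}  FIRST(B)={a,b}
round 3: (stable)
  FIRST(S)={a,b}  FIRST(A)={a,b}  FIRST(B)={a,b}

FIRST(A) = ["a", "b"]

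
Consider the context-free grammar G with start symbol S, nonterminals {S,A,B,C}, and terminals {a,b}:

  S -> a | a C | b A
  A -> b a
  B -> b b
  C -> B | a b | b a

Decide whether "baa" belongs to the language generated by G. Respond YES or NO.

Convert to CNF:
  S -> T0 A | T1 C | a
  A -> T0 T1
  B -> T0 T0
  C -> T0 T0 | T0 T1 | T1 T0
  T0 -> b
  T1 -> a

CYK table (by increasing span):
  T[0,0] 'b' = {T0}  orig:{}
  T[1,1] 'a' = {S,T1}  orig:{S}
  T[2,2] 'a' = {S,T1}  orig:{S}
  T[0,1] 'ba' = {A,C}
  T[1,2] 'aa' = ∅
  T[0,2] 'baa' = ∅

S ∉ T[0,2] ⇒ NO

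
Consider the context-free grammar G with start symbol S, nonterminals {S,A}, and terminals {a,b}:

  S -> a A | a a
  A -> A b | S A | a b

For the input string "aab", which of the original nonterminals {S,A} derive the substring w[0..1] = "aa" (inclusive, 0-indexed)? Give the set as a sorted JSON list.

CNF form of G:
  S -> T1 A | T1 T1
  A -> A T0 | S A | T1 T0
  T0 -> b
  T1 -> a

CYK table (by increasing span) — only the sub-triangle for w[0..1]:
  [0..0]={T1}  "a"  orig:{}
  [1..1]={T1}  "a"  orig:{}
  [0..1]={S}  "aa"

Original NTs in T[0,1] deriving "aa": ["S"]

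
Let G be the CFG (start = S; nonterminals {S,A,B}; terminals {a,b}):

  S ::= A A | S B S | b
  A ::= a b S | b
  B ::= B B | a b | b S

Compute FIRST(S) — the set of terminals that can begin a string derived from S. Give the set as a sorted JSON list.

Compute FIRST by fixpoint:
round 1:
  A via A→a b S: +{a}
  A via A→b: +{b}
  B via B→a b: +{a}
  B via B→b S: +{b}
  S via S→A A: +{a,b}
  FIRST[S]={a,b}  FIRST[A]={a,b}  FIRST[B]={a,b}
round 2: — fixpoint
  FIRST[S]={a,b}  FIRST[A]={a,b}  FIRST[B]={a,b}

FIRST(S) = ["a", "b"]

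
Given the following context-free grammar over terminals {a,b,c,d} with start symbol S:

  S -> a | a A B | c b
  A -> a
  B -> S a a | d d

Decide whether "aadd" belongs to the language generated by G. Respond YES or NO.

CNF form of G:
  S -> T0 X5 | T2 T3 | a
  A -> a
  B -> S X4 | T1 T1
  T0 -> a
  T1 -> d
  T2 -> c
  T3 -> b
  X4 -> T0 T0
  X5 -> A B

CYK fill:
  [0..0]={A,S,T0}  "a"  orig:{A,S}
  [1..1]={A,S,T0}  "a"  orig:{A,S}
  [2..2]={T1}  "d"  orig:{}
  [3..3]={T1}  "d"  orig:{}
  [0..1]={X4}  "aa"  orig:{}
  [1..2]=∅  "ad"
  [2..3]={B}  "dd"
  [0..2]=∅  "aad"
  [1..3]={X5}  "add"  orig:{}
  [0..3]={S}  "aadd"

S ∈ T[0,3] ⇒ YES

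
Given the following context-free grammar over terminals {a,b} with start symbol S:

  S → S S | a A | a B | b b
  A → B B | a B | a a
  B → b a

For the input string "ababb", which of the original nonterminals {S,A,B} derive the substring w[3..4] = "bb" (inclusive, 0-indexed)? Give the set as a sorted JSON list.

Convert to CNF:
  S -> S S | T0 A | T0 B | T1 T1
  A -> B B | T0 B | T0 T0
  B -> T1 T0
  T0 -> a
  T1 -> b

CYK fill — only the sub-triangle for w[3..4]:
  [3..3]={T1}  "b"  orig:{}
  [4..4]={T1}  "b"  orig:{}
  [3..4]={S}  "bb"

Original NTs in T[3,4] deriving "bb": ["S"]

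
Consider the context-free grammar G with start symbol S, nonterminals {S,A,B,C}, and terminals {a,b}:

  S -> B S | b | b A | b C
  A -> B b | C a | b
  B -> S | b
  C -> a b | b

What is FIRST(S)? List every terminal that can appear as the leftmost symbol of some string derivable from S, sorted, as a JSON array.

Compute FIRST by fixpoint:
[1]
  A via A→b: +{b}
  B via B→b: +{b}
  C via C→a b: +{a}
  C via C→b: +{b}
  S via S→B S: +{b}
  FIRST(S)={b}  FIRST(A)={b}  FIRST(B)={b}  FIRST(C)={a,b}
[2]
  A via A→C a: +{a}
  FIRST(S)={b}  FIRST(A)={a,b}  FIRST(B)={b}  FIRST(C)={a,b}
[3] (no change)
  FIRST(S)={b}  FIRST(A)={a,b}  FIRST(B)={b}  FIRST(C)={a,b}

FIRST(S) = ["b"]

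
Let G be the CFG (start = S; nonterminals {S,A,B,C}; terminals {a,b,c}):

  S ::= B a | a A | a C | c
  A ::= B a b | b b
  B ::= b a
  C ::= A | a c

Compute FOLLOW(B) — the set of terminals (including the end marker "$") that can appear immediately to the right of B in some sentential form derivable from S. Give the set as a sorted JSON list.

FIRST sets, iterate to fixpoint:
[1]
  A via A→b b: +{b}
  B via B→b a: +{b}
  C via C→A: +{b}
  C via C→a c: +{a}
  S via S→B a: +{b}
  S via S→a A: +{a}
  S via S→c: +{c}
  S: {a,b,c}  A: {b}  B: {b}  C: {a,b}
[2] done
  S: {a,b,c}  A: {b}  B: {b}  C: {a,b}

FOLLOW iteration:
FOLLOW(S) := {$}
[1]
  A→B a b: FOLLOW(B) ⊇ FIRST(a) = {a}; new: +{a}
  S→a A: FOLLOW(A) ⊇ FOLLOW(S) ⊇ {$}; new: +{$}
  S→a C: FOLLOW(C) ⊇ FOLLOW(S) ⊇ {$}; new: +{$}
  S: {$}  A: {$}  B: {a}  C: {$}
[2] done
  S: {$}  A: {$}  B: {a}  C: {$}

FOLLOW(B) = ["a"]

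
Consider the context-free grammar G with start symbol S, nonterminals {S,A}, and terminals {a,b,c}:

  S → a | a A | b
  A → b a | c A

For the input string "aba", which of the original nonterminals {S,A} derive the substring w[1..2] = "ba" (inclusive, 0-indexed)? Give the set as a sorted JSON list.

CNF form of G:
  S -> T1 A | a | b
  A -> T0 T1 | T2 A
  T0 -> b
  T1 -> a
  T2 -> c

Fill CYK table bottom-up — only the sub-triangle for w[1..2]:
  T[1,1] 'b' = {S,T0}  orig:{S}
  T[2,2] 'a' = {S,T1}  orig:{S}
  T[1,2] 'ba' = {A}

Original NTs in T[1,2] deriving "ba": ["A"]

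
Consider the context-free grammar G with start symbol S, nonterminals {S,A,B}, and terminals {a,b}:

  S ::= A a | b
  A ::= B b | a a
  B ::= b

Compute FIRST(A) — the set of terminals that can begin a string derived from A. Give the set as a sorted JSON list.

FIRST iteration:
round 1:
  A via A→a a: +{a}
  B via B→b: +{b}
  S via S→A a: +{a}
  S via S→b: +{b}
  FIRST(S)={a,b}  FIRST(A)={a}  FIRST(B)={b}
round 2:
  A via A→B b: +{b}
  FIRST(S)={a,b}  FIRST(A)={a,b}  FIRST(B)={b}
round 3: (no change)
  FIRST(S)={a,b}  FIRST(A)={a,b}  FIRST(B)={b}

FIRST(A) = ["a", "b"]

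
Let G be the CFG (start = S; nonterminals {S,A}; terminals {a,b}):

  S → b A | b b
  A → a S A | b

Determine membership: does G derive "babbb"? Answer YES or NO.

Convert to CNF:
  S -> T1 A | T1 T1
  A -> T0 X2 | b
  T0 -> a
  T1 -> b
  X2 -> S A

CYK table (by increasing span):
  [0..0]={A,T1}  "b"  orig:{A}
  [1..1]={T0}  "a"  orig:{}
  [2..2]={A,T1}  "b"  orig:{A}
  [3..3]={A,T1}  "b"  orig:{A}
  [4..4]={A,T1}  "b"  orig:{A}
  [0..1]=∅  "ba"
  [1..2]=∅  "ab"
  [2..3]={S}  "bb"
  [3..4]={S}  "bb"
  [0..2]=∅  "bab"
  [1..3]=∅  "abb"
  [2..4]={X2}  "bbb"  orig:{}
  [0..3]=∅  "babb"
  [1..4]={A}  "abbb"
  [0..4]={S}  "babbb"

S ∈ T[0,4] ⇒ YES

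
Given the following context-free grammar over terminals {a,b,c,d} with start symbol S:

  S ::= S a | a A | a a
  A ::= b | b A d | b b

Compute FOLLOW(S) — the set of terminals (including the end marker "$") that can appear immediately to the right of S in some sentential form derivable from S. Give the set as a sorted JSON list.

Compute FIRST by fixpoint:
[1]
  A via A→b: +{b}
  S via S→a A: +{a}
  FIRST(S)={a}  FIRST(A)={b}
[2] — fixpoint
  FIRST(S)={a}  FIRST(A)={b}

FOLLOW sets:
FOLLOW(S) := {$}
[1]
  A→b A d: FOLLOW(A) ⊇ FIRST(d) = {d}; new: +{d}
  S→S a: FOLLOW(S) ⊇ FIRST(a) = {a}; new: +{a}
  S→a A: FOLLOW(A) ⊇ FOLLOW(S) ⊇ {$,a}; new: +{$,a}
  FOLLOW[S]={$,a}  FOLLOW[A]={$,a,d}
[2] done
  FOLLOW[S]={$,a}  FOLLOW[A]={$,a,d}

FOLLOW(S) = ["$", "a"]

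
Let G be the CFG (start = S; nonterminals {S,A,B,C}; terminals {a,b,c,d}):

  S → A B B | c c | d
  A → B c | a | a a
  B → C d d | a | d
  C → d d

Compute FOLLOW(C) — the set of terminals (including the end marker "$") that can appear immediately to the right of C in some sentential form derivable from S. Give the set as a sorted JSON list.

FIRST iteration:
iter 1:
  A via A→a: +{a}
  B via B→a: +{a}
  B via B→d: +{d}
  C via C→d d: +{d}
  S via S→A B B: +{a}
  S via S→c c: +{c}
  S via S→d: +{d}
  FIRST(S)={a,c,d}  FIRST(A)={a}  FIRST(B)={a,d}  FIRST(C)={d}
iter 2:
  A via A→B c: +{d}
  FIRST(S)={a,c,d}  FIRST(A)={a,d}  FIRST(B)={a,d}  FIRST(C)={d}
iter 3: — fixpoint
  FIRST(S)={a,c,d}  FIRST(A)={a,d}  FIRST(B)={a,d}  FIRST(C)={d}

Compute FOLLOW by fixpoint:
seed FOLLOW(S) with $
round 1:
  A→B c: FOLLOW(B) ⊇ FIRST(c) = {c}; new: +{c}
  B→C d d: FOLLOW(C) ⊇ FIRST(d) = {d}; new: +{d}
  S→A B B: FOLLOW(A) ⊇ FIRST(B) = {a,d}; new: +{a,d}
  S→A B B: FOLLOW(B) ⊇ FIRST(B) = {a,d}; new: +{a,d}
  S→A B B: FOLLOW(B) ⊇ FOLLOW(S) ⊇ {$}; new: +{$}
  FOLLOW[S]={$}  FOLLOW[A]={a,d}  FOLLOW[B]={$,a,c,d}  FOLLOW[C]={d}
round 2: done
  FOLLOW[S]={$}  FOLLOW[A]={a,d}  FOLLOW[B]={$,a,c,d}  FOLLOW[C]={d}

FOLLOW(C) = ["d"]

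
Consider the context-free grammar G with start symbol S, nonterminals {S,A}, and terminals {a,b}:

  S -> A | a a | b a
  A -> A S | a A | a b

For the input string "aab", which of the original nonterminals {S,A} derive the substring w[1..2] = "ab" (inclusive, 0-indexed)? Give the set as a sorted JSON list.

Convert to CNF:
  S -> A S | T0 A | T0 T0 | T0 T1 | T1 T0
  A -> A S | T0 A | T0 T1
  T0 -> a
  T1 -> b

CYK fill, restricted to cells inside w[1..2]:
  [1..1]={T0}  "a"  orig:{}
  [2..2]={T1}  "b"  orig:{}
  [1..2]={A,S}  "ab"

Original NTs in T[1,2] deriving "ab": ["A", "S"]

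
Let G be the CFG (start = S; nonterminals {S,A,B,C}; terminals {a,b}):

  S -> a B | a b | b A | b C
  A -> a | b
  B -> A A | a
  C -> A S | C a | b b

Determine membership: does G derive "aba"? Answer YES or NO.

Convert to CNF:
  S -> T0 B | T0 T1 | T1 A | T1 C
  A -> a | b
  B -> A A | a
  C -> A S | C T0 | T1 T1
  T0 -> a
  T1 -> b

Fill CYK table bottom-up:
  cell(0,0) a: {A,B,T0}  orig:{A,B}
  cell(1,1) b: {A,T1}  orig:{A}
  cell(2,2) a: {A,B,T0}  orig:{A,B}
  cell(0,1) ab: {B,S}
  cell(1,2) ba: {B,S}
  cell(0,2) aba: {C,S}

S ∈ T[0,2] ⇒ YES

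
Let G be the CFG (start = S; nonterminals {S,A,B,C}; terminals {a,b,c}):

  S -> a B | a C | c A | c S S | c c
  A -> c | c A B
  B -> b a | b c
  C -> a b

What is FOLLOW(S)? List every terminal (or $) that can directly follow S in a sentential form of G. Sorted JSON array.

FIRST sets, iterate to fixpoint:
pass 1:
  A via A→c: +{c}
  B via B→b a: +{b}
  C via C→a b: +{a}
  S via S→a B: +{a}
  S via S→c A: +{c}
  FIRST[S]={a,c}  FIRST[A]={c}  FIRST[B]={b}  FIRST[C]={a}
pass 2: (stable)
  FIRST[S]={a,c}  FIRST[A]={c}  FIRST[B]={b}  FIRST[C]={a}

Compute FOLLOW by fixpoint:
FOLLOW(S) := {$}
round 1:
  A→c A B: FOLLOW(A) ⊇ FIRST(B) = {b}; new: +{b}
  A→c A B: FOLLOW(B) ⊇ FOLLOW(A) ⊇ {b}; new: +{b}
  S→a B: FOLLOW(B) ⊇ FOLLOW(S) ⊇ {$}; new: +{$}
  S→a C: FOLLOW(C) ⊇ FOLLOW(S) ⊇ {$}; new: +{$}
  S→c A: FOLLOW(A) ⊇ FOLLOW(S) ⊇ {$}; new: +{$}
  S→c S S: FOLLOW(S) ⊇ FIRST(S) = {a,c}; new: +{a,c}
  S: {$,a,c}  A: {$,b}  B: {$,b}  C: {$}
round 2:
  S→a B: FOLLOW(B) ⊇ FOLLOW(S) ⊇ {$,a,c}; new: +{a,c}
  S→a C: FOLLOW(C) ⊇ FOLLOW(S) ⊇ {$,a,c}; new: +{a,c}
  S→c A: FOLLOW(A) ⊇ FOLLOW(S) ⊇ {$,a,c}; new: +{a,c}
  S: {$,a,c}  A: {$,a,b,c}  B: {$,a,b,c}  C: {$,a,c}
round 3: — fixpoint
  S: {$,a,c}  A: {$,a,b,c}  B: {$,a,b,c}  C: {$,a,c}

FOLLOW(S) = ["$", "a", "c"]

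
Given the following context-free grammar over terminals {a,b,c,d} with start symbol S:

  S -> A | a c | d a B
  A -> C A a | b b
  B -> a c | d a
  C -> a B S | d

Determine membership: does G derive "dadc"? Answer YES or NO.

CNF form of G:
  S -> C X6 | T0 T2 | T1 T1 | T3 X7
  A -> C X4 | T1 T1
  B -> T0 T2 | T3 T0
  C -> T0 X5 | d
  T0 -> a
  T1 -> b
  T2 -> c
  T3 -> d
  X4 -> A T0
  X5 -> B S
  X6 -> A T0
  X7 -> T0 B

CYK table (by increasing span):
  T[0,0] 'd' = {C,T3}  orig:{C}
  T[1,1] 'a' = {T0}  orig:{}
  T[2,2] 'd' = {C,T3}  orig:{C}
  T[3,3] 'c' = {T2}  orig:{}
  T[0,1] 'da' = {B}
  T[1,2] 'ad' = ∅
  T[2,3] 'dc' = ∅
  T[0,2] 'dad' = ∅
  T[1,3] 'adc' = ∅
  T[0,3] 'dadc' = ∅

S ∉ T[0,3] ⇒ NO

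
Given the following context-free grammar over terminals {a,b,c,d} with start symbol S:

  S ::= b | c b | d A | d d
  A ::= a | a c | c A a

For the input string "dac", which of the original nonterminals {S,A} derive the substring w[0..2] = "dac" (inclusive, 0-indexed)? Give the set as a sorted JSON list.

Convert to CNF:
  S -> T1 T2 | T3 A | T3 T3 | b
  A -> T0 T1 | T1 X4 | a
  T0 -> a
  T1 -> c
  T2 -> b
  T3 -> d
  X4 -> A T0

CYK fill (cells [i..j] with 0 ≤ i ≤ j ≤ 2 only):
  cell(0,0) d: {T3}  orig:{}
  cell(1,1) a: {A,T0}  orig:{A}
  cell(2,2) c: {T1}  orig:{}
  cell(0,1) da: {S}
  cell(1,2) ac: {A}
  cell(0,2) dac: {S}

Original NTs in T[0,2] deriving "dac": ["S"]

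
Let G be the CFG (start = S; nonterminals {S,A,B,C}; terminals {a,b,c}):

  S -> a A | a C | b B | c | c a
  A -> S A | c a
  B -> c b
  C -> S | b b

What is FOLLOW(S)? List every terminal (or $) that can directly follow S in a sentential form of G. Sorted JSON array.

FIRST iteration:
iter 1:
  A via A→c a: +{c}
  B via B→c b: +{c}
  C via C→b b: +{b}
  S via S→a A: +{a}
  S via S→b B: +{b}
  S via S→c: +{c}
  FIRST[S]={a,b,c}  FIRST[A]={c}  FIRST[B]={c}  FIRST[C]={b}
iter 2:
  A via A→S A: +{a,b}
  C via C→S: +{a,c}
  FIRST[S]={a,b,c}  FIRST[A]={a,b,c}  FIRST[B]={c}  FIRST[C]={a,b,c}
iter 3: done
  FIRST[S]={a,b,c}  FIRST[A]={a,b,c}  FIRST[B]={c}  FIRST[C]={a,b,c}

Compute FOLLOW by fixpoint:
FOLLOW(S) := {$}
[1]
  A→S A: FOLLOW(S) ⊇ FIRST(A) = {a,b,c}; new: +{a,b,c}
  S→a A: FOLLOW(A) ⊇ FOLLOW(S) ⊇ {$,a,b,c}; new: +{$,a,b,c}
  S→a C: FOLLOW(C) ⊇ FOLLOW(S) ⊇ {$,a,b,c}; new: +{$,a,b,c}
  S→b B: FOLLOW(B) ⊇ FOLLOW(S) ⊇ {$,a,b,c}; new: +{$,a,b,c}
  FOLLOW[S]={$,a,b,c}  FOLLOW[A]={$,a,b,c}  FOLLOW[B]={$,a,b,c}  FOLLOW[C]={$,a,b,c}
[2] done
  FOLLOW[S]={$,a,b,c}  FOLLOW[A]={$,a,b,c}  FOLLOW[B]={$,a,b,c}  FOLLOW[C]={$,a,b,c}

FOLLOW(S) = ["$", "a", "b", "c"]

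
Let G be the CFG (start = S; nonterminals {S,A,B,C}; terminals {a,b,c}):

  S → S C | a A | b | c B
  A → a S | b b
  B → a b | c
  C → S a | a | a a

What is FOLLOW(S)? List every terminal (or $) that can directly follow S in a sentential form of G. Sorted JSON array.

FIRST iteration:
round 1:
  A via A→a S: +{a}
  A via A→b b: +{b}
  B via B→a b: +{a}
  B via B→c: +{c}
  C via C→a: +{a}
  S via S→a A: +{a}
  S via S→b: +{b}
  S via S→c B: +{c}
  FIRST[S]={a,b,c}  FIRST[A]={a,b}  FIRST[B]={a,c}  FIRST[C]={a}
round 2:
  C via C→S a: +{b,c}
  FIRST[S]={a,b,c}  FIRST[A]={a,b}  FIRST[B]={a,c}  FIRST[C]={a,b,c}
round 3: (stable)
  FIRST[S]={a,b,c}  FIRST[A]={a,b}  FIRST[B]={a,c}  FIRST[C]={a,b,c}

FOLLOW sets:
FOLLOW(S) := {$}
iter 1:
  C→S a: FOLLOW(S) ⊇ FIRST(a) = {a}; new: +{a}
  S→S C: FOLLOW(S) ⊇ FIRST(C) = {a,b,c}; new: +{b,c}
  S→S C: FOLLOW(C) ⊇ FOLLOW(S) ⊇ {$,a,b,c}; new: +{$,a,b,c}
  S→a A: FOLLOW(A) ⊇ FOLLOW(S) ⊇ {$,a,b,c}; new: +{$,a,b,c}
  S→c B: FOLLOW(B) ⊇ FOLLOW(S) ⊇ {$,a,b,c}; new: +{$,a,b,c}
  FOLLOW(S)={$,a,b,c}  FOLLOW(A)={$,a,b,c}  FOLLOW(B)={$,a,b,c}  FOLLOW(C)={$,a,b,c}
iter 2: (stable)
  FOLLOW(S)={$,a,b,c}  FOLLOW(A)={$,a,b,c}  FOLLOW(B)={$,a,b,c}  FOLLOW(C)={$,a,b,c}

FOLLOW(S) = ["$", "a", "b", "c"]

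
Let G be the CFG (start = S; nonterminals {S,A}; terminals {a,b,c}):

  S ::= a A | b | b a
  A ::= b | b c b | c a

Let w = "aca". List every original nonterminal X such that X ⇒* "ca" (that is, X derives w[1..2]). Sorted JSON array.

CNF form of G:
  S -> T0 T2 | T2 A | b
  A -> T0 X3 | T1 T2 | b
  T0 -> b
  T1 -> c
  T2 -> a
  X3 -> T1 T0

CYK table (by increasing span) (cells [i..j] with 1 ≤ i ≤ j ≤ 2 only):
  cell(1,1) c: {T1}  orig:{}
  cell(2,2) a: {T2}  orig:{}
  cell(1,2) ca: {A}

Original NTs in T[1,2] deriving "ca": ["A"]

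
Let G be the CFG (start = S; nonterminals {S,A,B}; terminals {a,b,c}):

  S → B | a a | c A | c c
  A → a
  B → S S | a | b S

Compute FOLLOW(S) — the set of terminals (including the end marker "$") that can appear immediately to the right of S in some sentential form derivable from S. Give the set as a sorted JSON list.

FIRST sets, iterate to fixpoint:
pass 1:
  A via A→a: +{a}
  B via B→a: +{a}
  B via B→b S: +{b}
  S via S→B: +{a,b}
  S via S→c A: +{c}
  S: {a,b,c}  A: {a}  B: {a,b}
pass 2:
  B via B→S S: +{c}
  S: {a,b,c}  A: {a}  B: {a,b,c}
pass 3: (stable)
  S: {a,b,c}  A: {a}  B: {a,b,c}

FOLLOW iteration:
initialize: $ ∈ FOLLOW(S)
iter 1:
  B→S S: FOLLOW(S) ⊇ FIRST(S) = {a,b,c}; new: +{a,b,c}
  S→B: FOLLOW(B) ⊇ FOLLOW(S) ⊇ {$,a,b,c}; new: +{$,a,b,c}
  S→c A: FOLLOW(A) ⊇ FOLLOW(S) ⊇ {$,a,b,c}; new: +{$,a,b,c}
  FOLLOW[S]={$,a,b,c}  FOLLOW[A]={$,a,b,c}  FOLLOW[B]={$,a,b,c}
iter 2: (stable)
  FOLLOW[S]={$,a,b,c}  FOLLOW[A]={$,a,b,c}  FOLLOW[B]={$,a,b,c}

FOLLOW(S) = ["$", "a", "b", "c"]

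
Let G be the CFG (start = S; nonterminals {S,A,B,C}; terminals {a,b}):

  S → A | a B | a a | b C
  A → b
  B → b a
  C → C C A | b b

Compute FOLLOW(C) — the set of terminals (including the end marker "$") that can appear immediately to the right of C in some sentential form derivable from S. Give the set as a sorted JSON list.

FIRST iteration:
round 1:
  A via A→b: +{b}
  B via B→b a: +{b}
  C via C→b b: +{b}
  S via S→A: +{b}
  S via S→a B: +{a}
  FIRST[S]={a,b}  FIRST[A]={b}  FIRST[B]={b}  FIRST[C]={b}
round 2: — fixpoint
  FIRST[S]={a,b}  FIRST[A]={b}  FIRST[B]={b}  FIRST[C]={b}

FOLLOW sets:
initialize: $ ∈ FOLLOW(S)
pass 1:
  C→C C A: FOLLOW(C) ⊇ FIRST(C) = {b}; new: +{b}
  C→C C A: FOLLOW(A) ⊇ FOLLOW(C) ⊇ {b}; new: +{b}
  S→A: FOLLOW(A) ⊇ FOLLOW(S) ⊇ {$}; new: +{$}
  S→a B: FOLLOW(B) ⊇ FOLLOW(S) ⊇ {$}; new: +{$}
  S→b C: FOLLOW(C) ⊇ FOLLOW(S) ⊇ {$}; new: +{$}
  S: {$}  A: {$,b}  B: {$}  C: {$,b}
pass 2: done
  S: {$}  A: {$,b}  B: {$}  C: {$,b}

FOLLOW(C) = ["$", "b"]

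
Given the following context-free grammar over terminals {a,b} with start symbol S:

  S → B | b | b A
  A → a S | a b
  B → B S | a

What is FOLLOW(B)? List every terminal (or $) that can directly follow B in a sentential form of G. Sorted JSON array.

FIRST sets, iterate to fixpoint:
[1]
  A via A→a S: +{a}
  B via B→a: +{a}
  S via S→B: +{a}
  S via S→b: +{b}
  S: {a,b}  A: {a}  B: {a}
[2] (stable)
  S: {a,b}  A: {a}  B: {a}

Compute FOLLOW by fixpoint:
initialize: $ ∈ FOLLOW(S)
iter 1:
  B→B S: FOLLOW(B) ⊇ FIRST(S) = {a,b}; new: +{a,b}
  B→B S: FOLLOW(S) ⊇ FOLLOW(B) ⊇ {a,b}; new: +{a,b}
  S→B: FOLLOW(B) ⊇ FOLLOW(S) ⊇ {$,a,b}; new: +{$}
  S→b A: FOLLOW(A) ⊇ FOLLOW(S) ⊇ {$,a,b}; new: +{$,a,b}
  S: {$,a,b}  A: {$,a,b}  B: {$,a,b}
iter 2: (no change)
  S: {$,a,b}  A: {$,a,b}  B: {$,a,b}

FOLLOW(B) = ["$", "a", "b"]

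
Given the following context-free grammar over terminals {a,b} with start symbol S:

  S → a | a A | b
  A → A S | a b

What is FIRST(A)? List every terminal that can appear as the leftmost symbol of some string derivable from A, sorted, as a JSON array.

FIRST iteration:
iter 1:
  A via A→a b: +{a}
  S via S→a: +{a}
  S via S→b: +{b}
  FIRST[S]={a,b}  FIRST[A]={a}
iter 2: — fixpoint
  FIRST[S]={a,b}  FIRST[A]={a}

FIRST(A) = ["a"]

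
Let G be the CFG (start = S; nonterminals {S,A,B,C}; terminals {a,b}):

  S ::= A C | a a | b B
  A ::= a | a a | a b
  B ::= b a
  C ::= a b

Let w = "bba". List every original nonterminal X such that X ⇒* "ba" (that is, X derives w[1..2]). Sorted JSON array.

CNF form of G:
  S -> A C | T0 T0 | T1 B
  A -> T0 T0 | T0 T1 | a
  B -> T1 T0
  C -> T0 T1
  T0 -> a
  T1 -> b

CYK table (by increasing span) (cells [i..j] with 1 ≤ i ≤ j ≤ 2 only):
  T[1,1] 'b' = {T1}  orig:{}
  T[2,2] 'a' = {A,T0}  orig:{A}
  T[1,2] 'ba' = {B}

Original NTs in T[1,2] deriving "ba": ["B"]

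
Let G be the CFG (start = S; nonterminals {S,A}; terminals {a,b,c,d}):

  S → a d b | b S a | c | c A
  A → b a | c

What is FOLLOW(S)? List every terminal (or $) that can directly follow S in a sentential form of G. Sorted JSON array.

Compute FIRST by fixpoint:
[1]
  A via A→b a: +{b}
  A via A→c: +{c}
  S via S→a d b: +{a}
  S via S→b S a: +{b}
  S via S→c: +{c}
  S: {a,b,c}  A: {b,c}
[2] done
  S: {a,b,c}  A: {b,c}

Compute FOLLOW by fixpoint:
FOLLOW(S) := {$}
[1]
  S→b S a: FOLLOW(S) ⊇ FIRST(a) = {a}; new: +{a}
  S→c A: FOLLOW(A) ⊇ FOLLOW(S) ⊇ {$,a}; new: +{$,a}
  FOLLOW(S)={$,a}  FOLLOW(A)={$,a}
[2] done
  FOLLOW(S)={$,a}  FOLLOW(A)={$,a}

FOLLOW(S) = ["$", "a"]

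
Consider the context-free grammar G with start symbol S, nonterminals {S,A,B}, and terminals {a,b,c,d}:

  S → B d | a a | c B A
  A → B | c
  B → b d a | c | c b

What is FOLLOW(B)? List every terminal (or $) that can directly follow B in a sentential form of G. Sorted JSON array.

FIRST sets, iterate to fixpoint:
iter 1:
  A via A→c: +{c}
  B via B→b d a: +{b}
  B via B→c: +{c}
  S via S→B d: +{b,c}
  S via S→a a: +{a}
  FIRST[S]={a,b,c}  FIRST[A]={c}  FIRST[B]={b,c}
iter 2:
  A via A→B: +{b}
  FIRST[S]={a,b,c}  FIRST[A]={b,c}  FIRST[B]={b,c}
iter 3: — fixpoint
  FIRST[S]={a,b,c}  FIRST[A]={b,c}  FIRST[B]={b,c}

Compute FOLLOW by fixpoint:
seed FOLLOW(S) with $
iter 1:
  S→B d: FOLLOW(B) ⊇ FIRST(d) = {d}; new: +{d}
  S→c B A: FOLLOW(B) ⊇ FIRST(A) = {b,c}; new: +{b,c}
  S→c B A: FOLLOW(A) ⊇ FOLLOW(S) ⊇ {$}; new: +{$}
  S: {$}  A: {$}  B: {b,c,d}
iter 2:
  A→B: FOLLOW(B) ⊇ FOLLOW(A) ⊇ {$}; new: +{$}
  S: {$}  A: {$}  B: {$,b,c,d}
iter 3: — fixpoint
  S: {$}  A: {$}  B: {$,b,c,d}

FOLLOW(B) = ["$", "b", "c", "d"]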